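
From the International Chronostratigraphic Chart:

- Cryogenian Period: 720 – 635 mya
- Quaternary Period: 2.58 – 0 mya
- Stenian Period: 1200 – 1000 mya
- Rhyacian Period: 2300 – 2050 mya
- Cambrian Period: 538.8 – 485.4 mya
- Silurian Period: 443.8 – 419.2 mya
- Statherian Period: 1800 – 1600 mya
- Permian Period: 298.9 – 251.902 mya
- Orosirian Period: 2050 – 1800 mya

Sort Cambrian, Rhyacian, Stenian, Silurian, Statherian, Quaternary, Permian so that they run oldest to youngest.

Rhyacian, Statherian, Stenian, Cambrian, Silurian, Permian, Quaternary

Read off each span (Ma): Cambrian 538.8–485.4; Rhyacian 2300–2050; Stenian 1200–1000; Silurian 443.8–419.2; Statherian 1800–1600; Quaternary 2.58–0; Permian 298.9–251.902.
Larger Ma is older, so oldest→youngest is Rhyacian, Statherian, Stenian, Cambrian, Silurian, Permian, Quaternary.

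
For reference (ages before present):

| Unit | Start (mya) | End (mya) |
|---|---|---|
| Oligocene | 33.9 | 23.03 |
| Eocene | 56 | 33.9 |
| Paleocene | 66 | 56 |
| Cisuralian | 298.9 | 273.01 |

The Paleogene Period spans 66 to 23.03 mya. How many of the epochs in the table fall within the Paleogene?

3

Epochs inside 66–23.03 Ma: Paleocene, Eocene, Oligocene — 3 in total.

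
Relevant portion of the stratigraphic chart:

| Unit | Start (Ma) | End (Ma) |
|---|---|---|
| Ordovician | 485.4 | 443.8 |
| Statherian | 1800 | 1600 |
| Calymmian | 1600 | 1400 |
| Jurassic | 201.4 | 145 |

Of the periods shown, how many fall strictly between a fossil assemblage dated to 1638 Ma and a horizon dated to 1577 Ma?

The older date is 1638 Ma and the younger is 1577 Ma.
No period both begins after 1638 Ma and ends before 1577 Ma, so the count is 0.

0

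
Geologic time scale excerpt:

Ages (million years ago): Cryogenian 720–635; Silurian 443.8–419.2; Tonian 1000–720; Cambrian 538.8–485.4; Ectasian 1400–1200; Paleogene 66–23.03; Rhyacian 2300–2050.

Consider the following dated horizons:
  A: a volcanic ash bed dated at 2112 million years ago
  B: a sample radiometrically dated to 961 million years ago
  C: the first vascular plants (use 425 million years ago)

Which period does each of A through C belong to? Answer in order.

Match each age against the start–end ranges in the excerpt: A = 2112 Ma → Rhyacian (2300–2050); B = 961 Ma → Tonian (1000–720); C = 425 Ma → Silurian (443.8–419.2).

A — Rhyacian; B — Tonian; C — Silurian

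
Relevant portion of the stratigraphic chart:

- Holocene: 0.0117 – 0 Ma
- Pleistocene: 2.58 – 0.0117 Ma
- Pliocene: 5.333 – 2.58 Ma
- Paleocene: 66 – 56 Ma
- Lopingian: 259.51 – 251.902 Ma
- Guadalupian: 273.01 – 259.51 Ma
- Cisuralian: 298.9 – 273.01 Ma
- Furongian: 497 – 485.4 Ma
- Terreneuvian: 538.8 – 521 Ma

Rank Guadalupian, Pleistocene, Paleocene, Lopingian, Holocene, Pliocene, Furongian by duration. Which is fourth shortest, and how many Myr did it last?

Lopingian, 7.608 million years

Start − end for each: Guadalupian 273.01 − 259.51 = 13.5; Pleistocene 2.58 − 0.0117 = 2.5683; Paleocene 66 − 56 = 10; Lopingian 259.51 − 251.902 = 7.608; Holocene 0.0117 − 0 = 0.0117; Pliocene 5.333 − 2.58 = 2.753; Furongian 497 − 485.4 = 11.6.
Ranking these from shortest: Holocene < Pleistocene < Pliocene < Lopingian < Paleocene < Furongian < Guadalupian.
Position 4 in that ranking is Lopingian, which lasted 7.608 Myr.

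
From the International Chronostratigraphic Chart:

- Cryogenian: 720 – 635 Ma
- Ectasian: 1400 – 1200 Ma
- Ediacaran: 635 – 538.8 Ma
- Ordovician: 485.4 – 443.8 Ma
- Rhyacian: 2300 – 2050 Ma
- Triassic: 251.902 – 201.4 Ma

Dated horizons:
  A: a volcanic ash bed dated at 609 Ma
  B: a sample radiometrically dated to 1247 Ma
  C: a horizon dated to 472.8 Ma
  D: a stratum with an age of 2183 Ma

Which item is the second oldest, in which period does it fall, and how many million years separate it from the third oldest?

B, in the Ectasian; 638 million years to A

Sorted oldest-first by Ma: D (2183), B (1247), A (609), C (472.8).
The second oldest is B at 1247 Ma, which lies in 1400–1200 Ma: the Ectasian.
The third oldest is A at 609 Ma; separation = |1247 − 609| = 638 Myr.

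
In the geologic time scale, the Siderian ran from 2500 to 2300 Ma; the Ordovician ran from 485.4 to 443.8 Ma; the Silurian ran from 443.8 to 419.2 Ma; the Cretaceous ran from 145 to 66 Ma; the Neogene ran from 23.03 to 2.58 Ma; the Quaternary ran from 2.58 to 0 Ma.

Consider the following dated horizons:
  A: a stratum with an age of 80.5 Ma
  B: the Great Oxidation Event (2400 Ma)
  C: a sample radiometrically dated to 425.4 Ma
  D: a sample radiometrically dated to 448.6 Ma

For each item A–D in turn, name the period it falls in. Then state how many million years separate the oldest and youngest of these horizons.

A: 80.5 Ma lies in 145–66 Ma, so Cretaceous.
B: 2400 Ma lies in 2500–2300 Ma, so Siderian.
C: 425.4 Ma lies in 443.8–419.2 Ma, so Silurian.
D: 448.6 Ma lies in 485.4–443.8 Ma, so Ordovician.
Oldest = 2400 Ma, youngest = 80.5 Ma → span 2319.5 Myr.

A — Cretaceous; B — Siderian; C — Silurian; D — Ordovician; span 2319.5 million years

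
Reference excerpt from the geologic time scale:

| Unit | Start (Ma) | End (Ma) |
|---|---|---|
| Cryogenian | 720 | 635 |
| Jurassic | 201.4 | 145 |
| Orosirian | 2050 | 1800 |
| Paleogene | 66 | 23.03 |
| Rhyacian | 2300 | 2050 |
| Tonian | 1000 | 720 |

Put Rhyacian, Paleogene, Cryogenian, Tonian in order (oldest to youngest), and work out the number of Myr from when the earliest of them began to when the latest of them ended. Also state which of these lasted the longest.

Rhyacian, Tonian, Cryogenian, Paleogene; total span 2276.97 Myr; longest is Tonian

From the excerpt: Rhyacian 2300–2050; Paleogene 66–23.03; Cryogenian 720–635; Tonian 1000–720 (Ma).
Larger Ma is earlier, so the oldest is Rhyacian and the youngest is Paleogene; oldest to youngest: Rhyacian, Tonian, Cryogenian, Paleogene.
Oldest start 2300 minus youngest end 23.03 gives 2276.97 Myr overall.
Individual lengths (start − end): Rhyacian 250; Cryogenian 85; Tonian 280; Paleogene 42.97. The largest is Tonian at 280 Myr.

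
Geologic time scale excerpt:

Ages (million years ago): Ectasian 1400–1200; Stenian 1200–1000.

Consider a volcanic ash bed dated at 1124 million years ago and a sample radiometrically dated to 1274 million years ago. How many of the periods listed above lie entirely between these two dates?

The older date is 1274 Ma and the younger is 1124 Ma.
No period both begins after 1274 Ma and ends before 1124 Ma, so the count is 0.

0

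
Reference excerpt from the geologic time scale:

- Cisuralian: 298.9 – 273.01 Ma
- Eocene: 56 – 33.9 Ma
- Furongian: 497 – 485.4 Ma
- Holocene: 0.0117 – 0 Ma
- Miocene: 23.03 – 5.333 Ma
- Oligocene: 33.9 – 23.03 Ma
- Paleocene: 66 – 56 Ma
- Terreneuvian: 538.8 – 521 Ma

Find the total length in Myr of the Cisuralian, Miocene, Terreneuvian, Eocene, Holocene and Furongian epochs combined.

95.0987 million years

Duration is start − end for each: (298.9 − 273.01) + (23.03 − 5.333) + (538.8 − 521) + (56 − 33.9) + (0.0117 − 0) + (497 − 485.4).
That is 25.89 + 17.697 + 17.8 + 22.1 + 0.0117 + 11.6, which totals 95.0987 million years.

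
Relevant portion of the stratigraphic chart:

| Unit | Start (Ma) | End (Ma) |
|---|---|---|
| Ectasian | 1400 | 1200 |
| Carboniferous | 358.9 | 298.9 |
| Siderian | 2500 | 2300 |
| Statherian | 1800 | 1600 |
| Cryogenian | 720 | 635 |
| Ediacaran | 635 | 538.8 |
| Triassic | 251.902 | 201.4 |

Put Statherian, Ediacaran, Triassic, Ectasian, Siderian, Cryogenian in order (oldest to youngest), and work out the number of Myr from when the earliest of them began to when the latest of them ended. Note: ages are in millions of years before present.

Siderian → Statherian → Ectasian → Cryogenian → Ediacaran → Triassic; total span 2298.6 Myr

From the excerpt: Statherian 1800–1600; Ediacaran 635–538.8; Triassic 251.902–201.4; Ectasian 1400–1200; Siderian 2500–2300; Cryogenian 720–635 (Ma).
Larger Ma is earlier, so the oldest is Siderian and the youngest is Triassic; oldest to youngest: Siderian, Statherian, Ectasian, Cryogenian, Ediacaran, Triassic.
Oldest start 2500 minus youngest end 201.4 gives 2298.6 Myr overall.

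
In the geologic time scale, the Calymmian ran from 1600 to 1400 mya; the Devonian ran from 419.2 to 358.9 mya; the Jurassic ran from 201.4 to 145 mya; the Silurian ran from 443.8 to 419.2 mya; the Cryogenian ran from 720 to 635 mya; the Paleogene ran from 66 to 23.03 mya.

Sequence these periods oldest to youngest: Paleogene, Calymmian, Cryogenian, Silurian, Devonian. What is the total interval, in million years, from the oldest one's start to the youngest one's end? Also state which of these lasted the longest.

Calymmian, Cryogenian, Silurian, Devonian, Paleogene; total span 1576.97 Myr; longest is Calymmian

Start ages (Ma): Calymmian 1600, Cryogenian 720, Silurian 443.8, Devonian 419.2, Paleogene 66.
Ordered oldest to youngest: Calymmian, Cryogenian, Silurian, Devonian, Paleogene.
Span = 1600 − 23.03 = 1576.97 Myr.
Durations: Cryogenian 85, Calymmian 200, Devonian 60.3, Paleogene 42.97, Silurian 24.6 → longest is Calymmian (200 Myr).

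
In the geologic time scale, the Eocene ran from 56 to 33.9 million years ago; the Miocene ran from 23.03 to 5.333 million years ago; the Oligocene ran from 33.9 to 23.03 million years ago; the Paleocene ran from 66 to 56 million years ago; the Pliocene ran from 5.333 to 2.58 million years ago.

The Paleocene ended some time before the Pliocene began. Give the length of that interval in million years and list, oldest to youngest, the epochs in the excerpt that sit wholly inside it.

50.667 million years; Eocene, Oligocene, Miocene

The Paleocene closes at 56 Ma and the Pliocene opens at 5.333 Ma, so the interval is 56 − 5.333 = 50.667 Myr.
An epoch fits inside if it starts at or after 56 Ma and ends at or before 5.333 Ma; oldest first that gives Eocene, Oligocene, Miocene.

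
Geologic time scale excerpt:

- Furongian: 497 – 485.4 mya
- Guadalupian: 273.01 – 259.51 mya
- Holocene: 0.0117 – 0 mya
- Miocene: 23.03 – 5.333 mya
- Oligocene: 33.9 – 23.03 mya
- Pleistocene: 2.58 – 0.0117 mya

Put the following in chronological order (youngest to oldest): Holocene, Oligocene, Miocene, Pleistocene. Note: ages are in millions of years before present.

Read off each span (Ma): Holocene 0.0117–0; Oligocene 33.9–23.03; Miocene 23.03–5.333; Pleistocene 2.58–0.0117.
Larger Ma is older, so oldest→youngest is Oligocene, Miocene, Pleistocene, Holocene; reverse it for youngest→oldest.

Holocene, Pleistocene, Miocene, Oligocene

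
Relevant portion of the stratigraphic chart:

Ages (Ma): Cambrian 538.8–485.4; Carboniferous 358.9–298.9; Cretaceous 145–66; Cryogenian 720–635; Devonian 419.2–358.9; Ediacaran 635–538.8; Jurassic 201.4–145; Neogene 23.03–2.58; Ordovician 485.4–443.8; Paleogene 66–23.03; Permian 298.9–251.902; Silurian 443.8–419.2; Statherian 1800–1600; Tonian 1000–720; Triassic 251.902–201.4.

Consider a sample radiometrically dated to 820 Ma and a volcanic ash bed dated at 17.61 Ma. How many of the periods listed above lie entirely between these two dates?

12

820 Ma sits inside the Tonian (1000–720) and 17.61 Ma inside the Neogene (23.03–2.58); neither of those is wholly between the two dates.
The listed periods lying completely between them are Cryogenian, Ediacaran, Cambrian, Ordovician, Silurian, Devonian, Carboniferous, Permian, Triassic, Jurassic, Cretaceous, Paleogene — 12 in all.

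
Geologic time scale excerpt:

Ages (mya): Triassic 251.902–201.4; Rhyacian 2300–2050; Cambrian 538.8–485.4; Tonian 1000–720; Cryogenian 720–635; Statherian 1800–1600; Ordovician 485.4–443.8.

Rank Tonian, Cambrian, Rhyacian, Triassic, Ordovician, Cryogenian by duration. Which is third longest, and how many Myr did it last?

Cryogenian, 85 million years

Durations: Tonian 280; Cambrian 53.4; Rhyacian 250; Triassic 50.502; Ordovician 41.6; Cryogenian 85 Myr.
Sorted longest-first: Tonian (280), Rhyacian (250), Cryogenian (85), Cambrian (53.4), Triassic (50.502), Ordovician (41.6).
The third longest is Cryogenian at 85 Myr.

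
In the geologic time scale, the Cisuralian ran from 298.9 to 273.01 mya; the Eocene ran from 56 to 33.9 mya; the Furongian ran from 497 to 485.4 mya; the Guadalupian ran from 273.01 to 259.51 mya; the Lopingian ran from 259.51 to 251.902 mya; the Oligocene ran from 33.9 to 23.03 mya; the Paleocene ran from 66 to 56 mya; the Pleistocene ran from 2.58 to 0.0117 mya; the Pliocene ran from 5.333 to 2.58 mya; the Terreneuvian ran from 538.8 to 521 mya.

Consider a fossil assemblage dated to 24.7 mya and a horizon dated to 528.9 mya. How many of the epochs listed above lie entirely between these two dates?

528.9 Ma sits inside the Terreneuvian (538.8–521) and 24.7 Ma inside the Oligocene (33.9–23.03); neither of those is wholly between the two dates.
The listed epochs lying completely between them are Furongian, Cisuralian, Guadalupian, Lopingian, Paleocene, Eocene — 6 in all.

6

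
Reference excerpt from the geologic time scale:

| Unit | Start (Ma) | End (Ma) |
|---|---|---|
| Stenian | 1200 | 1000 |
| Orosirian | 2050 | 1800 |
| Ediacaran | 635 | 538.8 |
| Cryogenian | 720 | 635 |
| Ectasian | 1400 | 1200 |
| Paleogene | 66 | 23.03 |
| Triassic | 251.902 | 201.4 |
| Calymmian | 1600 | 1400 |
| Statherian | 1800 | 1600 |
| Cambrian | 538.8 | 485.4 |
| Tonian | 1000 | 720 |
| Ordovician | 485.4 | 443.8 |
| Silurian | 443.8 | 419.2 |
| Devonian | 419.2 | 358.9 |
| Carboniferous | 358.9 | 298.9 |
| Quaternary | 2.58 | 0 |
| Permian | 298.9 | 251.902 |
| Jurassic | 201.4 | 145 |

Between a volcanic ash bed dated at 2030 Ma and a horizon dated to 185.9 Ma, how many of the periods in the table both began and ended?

14

2030 Ma sits inside the Orosirian (2050–1800) and 185.9 Ma inside the Jurassic (201.4–145); neither of those is wholly between the two dates.
The listed periods lying completely between them are Statherian, Calymmian, Ectasian, Stenian, Tonian, Cryogenian, Ediacaran, Cambrian, Ordovician, Silurian, Devonian, Carboniferous, Permian, Triassic — 14 in all.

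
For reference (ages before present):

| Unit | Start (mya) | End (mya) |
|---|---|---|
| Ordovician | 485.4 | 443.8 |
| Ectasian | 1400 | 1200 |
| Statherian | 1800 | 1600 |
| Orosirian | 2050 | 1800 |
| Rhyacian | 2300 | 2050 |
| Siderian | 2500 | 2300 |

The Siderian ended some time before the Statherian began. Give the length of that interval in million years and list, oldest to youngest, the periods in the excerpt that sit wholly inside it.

End of Siderian = 2300 Ma; start of Statherian = 1800 Ma.
Gap = 2300 − 1800 = 500 Myr.
Periods wholly inside 2300–1800 Ma: Rhyacian (2300–2050), Orosirian (2050–1800).

500 million years; Rhyacian, Orosirian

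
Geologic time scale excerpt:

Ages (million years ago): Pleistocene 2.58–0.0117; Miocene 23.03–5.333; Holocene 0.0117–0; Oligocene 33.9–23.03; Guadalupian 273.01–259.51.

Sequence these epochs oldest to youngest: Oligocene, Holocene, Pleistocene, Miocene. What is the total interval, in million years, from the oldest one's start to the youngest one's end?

From the excerpt: Oligocene 33.9–23.03; Holocene 0.0117–0; Pleistocene 2.58–0.0117; Miocene 23.03–5.333 (Ma).
Larger Ma is earlier, so the oldest is Oligocene and the youngest is Holocene; oldest to youngest: Oligocene, Miocene, Pleistocene, Holocene.
Oldest start 33.9 minus youngest end 0 gives 33.9 Myr overall.

Oligocene → Miocene → Pleistocene → Holocene; total span 33.9 Myr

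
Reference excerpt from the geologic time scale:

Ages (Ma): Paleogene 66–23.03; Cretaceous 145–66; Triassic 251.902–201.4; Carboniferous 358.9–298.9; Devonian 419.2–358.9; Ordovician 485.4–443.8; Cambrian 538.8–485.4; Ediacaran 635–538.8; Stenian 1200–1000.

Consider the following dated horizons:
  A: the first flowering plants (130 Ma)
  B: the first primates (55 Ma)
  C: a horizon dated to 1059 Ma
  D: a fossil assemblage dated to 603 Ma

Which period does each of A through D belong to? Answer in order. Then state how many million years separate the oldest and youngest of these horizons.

Match each age against the start–end ranges in the excerpt: A = 130 Ma → Cretaceous (145–66); B = 55 Ma → Paleogene (66–23.03); C = 1059 Ma → Stenian (1200–1000); D = 603 Ma → Ediacaran (635–538.8).
The largest age is 1059 Ma and the smallest is 55 Ma; their difference is 1004 Myr.

A — Cretaceous; B — Paleogene; C — Stenian; D — Ediacaran; span 1004 million years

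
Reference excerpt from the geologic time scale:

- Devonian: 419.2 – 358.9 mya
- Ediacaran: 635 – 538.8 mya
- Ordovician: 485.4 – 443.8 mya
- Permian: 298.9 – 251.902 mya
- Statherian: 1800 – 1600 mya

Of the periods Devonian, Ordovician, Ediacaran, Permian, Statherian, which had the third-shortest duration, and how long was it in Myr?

Start − end for each: Devonian 419.2 − 358.9 = 60.3; Ordovician 485.4 − 443.8 = 41.6; Ediacaran 635 − 538.8 = 96.2; Permian 298.9 − 251.902 = 46.998; Statherian 1800 − 1600 = 200.
Ranking these from shortest: Ordovician < Permian < Devonian < Ediacaran < Statherian.
Position 3 in that ranking is Devonian, which lasted 60.3 Myr.

Devonian, 60.3 million years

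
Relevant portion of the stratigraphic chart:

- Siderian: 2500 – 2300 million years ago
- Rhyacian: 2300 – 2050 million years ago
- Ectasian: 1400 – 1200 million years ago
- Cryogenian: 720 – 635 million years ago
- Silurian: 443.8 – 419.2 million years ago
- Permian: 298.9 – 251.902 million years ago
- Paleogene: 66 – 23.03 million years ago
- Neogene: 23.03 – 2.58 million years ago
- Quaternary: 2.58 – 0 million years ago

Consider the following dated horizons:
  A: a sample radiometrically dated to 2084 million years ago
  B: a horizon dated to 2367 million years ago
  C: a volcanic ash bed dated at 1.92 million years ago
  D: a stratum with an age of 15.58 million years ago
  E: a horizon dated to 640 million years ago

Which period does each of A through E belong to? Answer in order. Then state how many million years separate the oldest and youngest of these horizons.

A — Rhyacian; B — Siderian; C — Quaternary; D — Neogene; E — Cryogenian; span 2365.08 million years

Match each age against the start–end ranges in the excerpt: A = 2084 Ma → Rhyacian (2300–2050); B = 2367 Ma → Siderian (2500–2300); C = 1.92 Ma → Quaternary (2.58–0); D = 15.58 Ma → Neogene (23.03–2.58); E = 640 Ma → Cryogenian (720–635).
The largest age is 2367 Ma and the smallest is 1.92 Ma; their difference is 2365.08 Myr.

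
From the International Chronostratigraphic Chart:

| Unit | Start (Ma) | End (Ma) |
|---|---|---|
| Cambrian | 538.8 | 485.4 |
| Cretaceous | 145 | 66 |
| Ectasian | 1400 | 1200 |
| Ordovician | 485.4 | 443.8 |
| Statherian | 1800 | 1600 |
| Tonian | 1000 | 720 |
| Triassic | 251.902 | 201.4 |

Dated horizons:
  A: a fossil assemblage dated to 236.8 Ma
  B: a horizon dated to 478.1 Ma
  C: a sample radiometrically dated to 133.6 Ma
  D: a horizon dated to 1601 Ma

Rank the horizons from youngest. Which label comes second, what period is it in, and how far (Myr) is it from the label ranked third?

Sorted youngest-first by Ma: C (133.6), A (236.8), B (478.1), D (1601).
The second youngest is A at 236.8 Ma, which lies in 251.902–201.4 Ma: the Triassic.
The third youngest is B at 478.1 Ma; separation = |236.8 − 478.1| = 241.3 Myr.

A, in the Triassic; 241.3 million years to B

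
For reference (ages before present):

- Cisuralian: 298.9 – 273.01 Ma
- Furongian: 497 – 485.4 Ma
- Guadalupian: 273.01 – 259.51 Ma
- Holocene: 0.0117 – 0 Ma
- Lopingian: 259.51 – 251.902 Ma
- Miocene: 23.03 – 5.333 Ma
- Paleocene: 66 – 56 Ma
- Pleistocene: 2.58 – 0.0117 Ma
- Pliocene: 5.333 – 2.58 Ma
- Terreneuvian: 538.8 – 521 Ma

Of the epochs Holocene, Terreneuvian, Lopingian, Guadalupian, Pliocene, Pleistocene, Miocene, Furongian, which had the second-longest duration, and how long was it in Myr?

Durations: Holocene 0.0117; Terreneuvian 17.8; Lopingian 7.608; Guadalupian 13.5; Pliocene 2.753; Pleistocene 2.5683; Miocene 17.697; Furongian 11.6 Myr.
Sorted longest-first: Terreneuvian (17.8), Miocene (17.697), Guadalupian (13.5), Furongian (11.6), Lopingian (7.608), Pliocene (2.753), Pleistocene (2.5683), Holocene (0.0117).
The second longest is Miocene at 17.697 Myr.

Miocene, 17.697 million years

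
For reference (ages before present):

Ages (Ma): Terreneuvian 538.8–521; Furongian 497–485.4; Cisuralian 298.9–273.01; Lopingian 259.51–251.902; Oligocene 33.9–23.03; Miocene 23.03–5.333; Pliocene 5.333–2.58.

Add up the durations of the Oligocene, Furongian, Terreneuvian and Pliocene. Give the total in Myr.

43.023 million years

Duration is start − end for each: (33.9 − 23.03) + (497 − 485.4) + (538.8 − 521) + (5.333 − 2.58).
That is 10.87 + 11.6 + 17.8 + 2.753, which totals 43.023 million years.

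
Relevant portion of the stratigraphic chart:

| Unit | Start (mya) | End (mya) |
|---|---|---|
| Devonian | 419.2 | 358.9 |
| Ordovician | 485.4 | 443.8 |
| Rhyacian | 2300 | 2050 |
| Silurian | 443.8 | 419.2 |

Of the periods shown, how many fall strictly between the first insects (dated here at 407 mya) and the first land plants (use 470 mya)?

1

470 Ma sits inside the Ordovician (485.4–443.8) and 407 Ma inside the Devonian (419.2–358.9); neither of those is wholly between the two dates.
The listed periods lying completely between them are Silurian — 1 in all.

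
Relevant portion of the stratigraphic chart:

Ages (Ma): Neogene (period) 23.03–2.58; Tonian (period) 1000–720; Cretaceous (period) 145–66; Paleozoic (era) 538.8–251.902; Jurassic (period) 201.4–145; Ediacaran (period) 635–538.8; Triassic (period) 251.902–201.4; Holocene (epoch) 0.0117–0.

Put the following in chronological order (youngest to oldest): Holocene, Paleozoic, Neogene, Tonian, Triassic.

Sorting by start age (ascending Ma, since larger Ma = older): Holocene start 0.0117, Neogene start 23.03, Triassic start 251.902, Paleozoic start 538.8, Tonian start 1000.

Holocene → Neogene → Triassic → Paleozoic → Tonian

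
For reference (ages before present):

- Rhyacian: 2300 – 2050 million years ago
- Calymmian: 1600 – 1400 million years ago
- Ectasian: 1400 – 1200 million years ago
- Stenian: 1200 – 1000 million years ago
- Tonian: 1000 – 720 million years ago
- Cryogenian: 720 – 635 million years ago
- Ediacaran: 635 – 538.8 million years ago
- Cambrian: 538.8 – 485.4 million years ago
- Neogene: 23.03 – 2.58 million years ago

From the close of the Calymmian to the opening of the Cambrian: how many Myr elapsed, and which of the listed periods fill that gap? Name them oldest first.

861.2 million years; Ectasian, Stenian, Tonian, Cryogenian, Ediacaran

The Calymmian closes at 1400 Ma and the Cambrian opens at 538.8 Ma, so the interval is 1400 − 538.8 = 861.2 Myr.
A period fits inside if it starts at or after 1400 Ma and ends at or before 538.8 Ma; oldest first that gives Ectasian, Stenian, Tonian, Cryogenian, Ediacaran.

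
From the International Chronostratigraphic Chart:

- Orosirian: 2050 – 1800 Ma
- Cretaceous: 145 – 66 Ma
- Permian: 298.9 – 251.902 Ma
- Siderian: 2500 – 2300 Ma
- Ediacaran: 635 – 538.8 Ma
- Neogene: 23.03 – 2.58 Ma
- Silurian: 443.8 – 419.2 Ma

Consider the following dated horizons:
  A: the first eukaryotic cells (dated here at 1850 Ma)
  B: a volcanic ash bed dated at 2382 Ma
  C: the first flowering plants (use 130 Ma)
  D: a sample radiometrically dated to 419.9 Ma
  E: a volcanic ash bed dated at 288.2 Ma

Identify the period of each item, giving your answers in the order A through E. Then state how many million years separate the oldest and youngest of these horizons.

Match each age against the start–end ranges in the excerpt: A = 1850 Ma → Orosirian (2050–1800); B = 2382 Ma → Siderian (2500–2300); C = 130 Ma → Cretaceous (145–66); D = 419.9 Ma → Silurian (443.8–419.2); E = 288.2 Ma → Permian (298.9–251.902).
The largest age is 2382 Ma and the smallest is 130 Ma; their difference is 2252 Myr.

A — Orosirian; B — Siderian; C — Cretaceous; D — Silurian; E — Permian; span 2252 million years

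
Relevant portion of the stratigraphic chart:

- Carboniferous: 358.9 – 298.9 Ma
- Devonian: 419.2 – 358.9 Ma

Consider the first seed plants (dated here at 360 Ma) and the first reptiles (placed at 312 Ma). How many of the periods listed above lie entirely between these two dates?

The older date is 360 Ma and the younger is 312 Ma.
No period both begins after 360 Ma and ends before 312 Ma, so the count is 0.

0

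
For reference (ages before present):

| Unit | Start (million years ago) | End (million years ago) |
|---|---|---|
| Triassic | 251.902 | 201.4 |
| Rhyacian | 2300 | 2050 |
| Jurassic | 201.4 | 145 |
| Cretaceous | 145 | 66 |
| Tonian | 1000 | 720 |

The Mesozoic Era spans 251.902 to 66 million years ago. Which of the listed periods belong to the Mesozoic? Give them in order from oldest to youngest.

Periods with both bounds inside 251.902–66 Ma: Triassic (251.902–201.4), Jurassic (201.4–145), Cretaceous (145–66).

Triassic, Jurassic, Cretaceous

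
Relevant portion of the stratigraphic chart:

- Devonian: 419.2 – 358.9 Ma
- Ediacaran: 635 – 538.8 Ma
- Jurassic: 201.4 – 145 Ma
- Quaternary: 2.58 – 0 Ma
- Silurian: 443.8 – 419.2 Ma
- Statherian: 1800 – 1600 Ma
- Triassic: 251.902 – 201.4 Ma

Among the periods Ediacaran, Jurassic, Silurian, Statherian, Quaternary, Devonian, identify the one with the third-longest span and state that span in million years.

Devonian, 60.3 million years

Start − end for each: Ediacaran 635 − 538.8 = 96.2; Jurassic 201.4 − 145 = 56.4; Silurian 443.8 − 419.2 = 24.6; Statherian 1800 − 1600 = 200; Quaternary 2.58 − 0 = 2.58; Devonian 419.2 − 358.9 = 60.3.
Ranking these from longest: Statherian > Ediacaran > Devonian > Jurassic > Silurian > Quaternary.
Position 3 in that ranking is Devonian, which lasted 60.3 Myr.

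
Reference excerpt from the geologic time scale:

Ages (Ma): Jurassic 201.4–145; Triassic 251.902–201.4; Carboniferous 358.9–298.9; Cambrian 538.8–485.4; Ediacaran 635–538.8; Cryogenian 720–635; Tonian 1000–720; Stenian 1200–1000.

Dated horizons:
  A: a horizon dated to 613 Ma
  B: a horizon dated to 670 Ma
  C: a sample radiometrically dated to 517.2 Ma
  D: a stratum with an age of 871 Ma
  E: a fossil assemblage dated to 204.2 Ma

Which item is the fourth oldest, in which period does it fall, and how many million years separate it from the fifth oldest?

Sorted oldest-first by Ma: D (871), B (670), A (613), C (517.2), E (204.2).
The fourth oldest is C at 517.2 Ma, which lies in 538.8–485.4 Ma: the Cambrian.
The fifth oldest is E at 204.2 Ma; separation = |517.2 − 204.2| = 313 Myr.

C, in the Cambrian; 313 million years to E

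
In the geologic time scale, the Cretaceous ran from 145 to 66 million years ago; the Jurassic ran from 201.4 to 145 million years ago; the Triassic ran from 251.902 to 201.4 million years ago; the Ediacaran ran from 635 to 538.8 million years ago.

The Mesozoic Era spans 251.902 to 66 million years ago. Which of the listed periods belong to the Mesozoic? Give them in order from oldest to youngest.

Triassic, Jurassic, Cretaceous

Periods with both bounds inside 251.902–66 Ma: Triassic (251.902–201.4), Jurassic (201.4–145), Cretaceous (145–66).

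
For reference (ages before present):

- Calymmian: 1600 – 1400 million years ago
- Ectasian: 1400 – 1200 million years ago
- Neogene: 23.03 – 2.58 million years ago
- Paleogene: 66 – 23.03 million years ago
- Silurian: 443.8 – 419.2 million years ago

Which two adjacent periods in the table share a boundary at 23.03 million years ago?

The Paleogene ends at 23.03 million years ago and the Neogene begins at 23.03 million years ago, so they share that boundary.

Paleogene and Neogene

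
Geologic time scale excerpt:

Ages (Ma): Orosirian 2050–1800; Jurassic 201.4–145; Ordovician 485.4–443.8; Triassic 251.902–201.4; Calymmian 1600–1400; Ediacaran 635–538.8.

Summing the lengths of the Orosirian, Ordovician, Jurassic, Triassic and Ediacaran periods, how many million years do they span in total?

494.702 million years

Duration is start − end for each: (2050 − 1800) + (485.4 − 443.8) + (201.4 − 145) + (251.902 − 201.4) + (635 − 538.8).
That is 250 + 41.6 + 56.4 + 50.502 + 96.2, which totals 494.702 million years.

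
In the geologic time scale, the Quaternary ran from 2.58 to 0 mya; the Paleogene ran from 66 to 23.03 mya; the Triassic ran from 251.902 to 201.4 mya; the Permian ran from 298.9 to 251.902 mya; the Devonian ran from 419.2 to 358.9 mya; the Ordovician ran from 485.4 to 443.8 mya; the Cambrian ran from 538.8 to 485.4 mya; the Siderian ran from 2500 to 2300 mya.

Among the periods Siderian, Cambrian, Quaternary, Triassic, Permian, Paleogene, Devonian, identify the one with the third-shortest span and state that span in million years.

Permian, 46.998 million years

Durations: Siderian 200; Cambrian 53.4; Quaternary 2.58; Triassic 50.502; Permian 46.998; Paleogene 42.97; Devonian 60.3 Myr.
Sorted shortest-first: Quaternary (2.58), Paleogene (42.97), Permian (46.998), Triassic (50.502), Cambrian (53.4), Devonian (60.3), Siderian (200).
The third shortest is Permian at 46.998 Myr.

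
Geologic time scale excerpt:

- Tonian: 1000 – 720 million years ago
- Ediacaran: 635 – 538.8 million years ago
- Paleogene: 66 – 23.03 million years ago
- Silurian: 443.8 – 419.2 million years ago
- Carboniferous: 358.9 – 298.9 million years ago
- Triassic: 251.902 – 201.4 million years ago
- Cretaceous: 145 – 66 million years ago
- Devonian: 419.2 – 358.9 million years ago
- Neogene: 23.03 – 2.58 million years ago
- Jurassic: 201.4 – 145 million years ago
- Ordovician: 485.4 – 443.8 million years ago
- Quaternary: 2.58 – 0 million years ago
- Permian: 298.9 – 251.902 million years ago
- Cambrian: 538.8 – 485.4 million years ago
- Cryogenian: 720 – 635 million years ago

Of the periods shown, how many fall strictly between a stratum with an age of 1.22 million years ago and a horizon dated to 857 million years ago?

13

The older date is 857 Ma and the younger is 1.22 Ma.
Periods with start < 857 and end > 1.22 Ma: Cryogenian (720–635), Ediacaran (635–538.8), Cambrian (538.8–485.4), Ordovician (485.4–443.8), Silurian (443.8–419.2), Devonian (419.2–358.9), Carboniferous (358.9–298.9), Permian (298.9–251.902), Triassic (251.902–201.4), Jurassic (201.4–145), Cretaceous (145–66), Paleogene (66–23.03), Neogene (23.03–2.58).
That is 13 complete periods.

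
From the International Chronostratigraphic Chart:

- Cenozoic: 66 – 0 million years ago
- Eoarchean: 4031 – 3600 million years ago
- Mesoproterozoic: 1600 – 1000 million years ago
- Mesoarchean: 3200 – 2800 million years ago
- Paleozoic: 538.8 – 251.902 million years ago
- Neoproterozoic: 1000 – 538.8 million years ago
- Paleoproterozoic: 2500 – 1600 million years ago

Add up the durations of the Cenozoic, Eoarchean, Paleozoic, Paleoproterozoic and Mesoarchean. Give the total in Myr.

Duration is start − end for each: (66 − 0) + (4031 − 3600) + (538.8 − 251.902) + (2500 − 1600) + (3200 − 2800).
That is 66 + 431 + 286.898 + 900 + 400, which totals 2083.898 million years.

2083.898 million years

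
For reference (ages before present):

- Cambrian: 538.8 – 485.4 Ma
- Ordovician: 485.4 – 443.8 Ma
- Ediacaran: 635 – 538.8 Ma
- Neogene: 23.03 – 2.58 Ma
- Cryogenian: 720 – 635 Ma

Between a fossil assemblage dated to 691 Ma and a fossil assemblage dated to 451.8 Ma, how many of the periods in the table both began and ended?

The older date is 691 Ma and the younger is 451.8 Ma.
Periods with start < 691 and end > 451.8 Ma: Ediacaran (635–538.8), Cambrian (538.8–485.4).
That is 2 complete periods.

2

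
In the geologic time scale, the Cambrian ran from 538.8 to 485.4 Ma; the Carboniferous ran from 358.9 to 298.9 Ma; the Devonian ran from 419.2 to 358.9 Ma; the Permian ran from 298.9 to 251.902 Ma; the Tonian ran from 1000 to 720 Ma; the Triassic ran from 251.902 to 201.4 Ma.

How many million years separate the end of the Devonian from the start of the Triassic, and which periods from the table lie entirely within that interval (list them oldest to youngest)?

106.998 million years; Carboniferous, Permian

End of Devonian = 358.9 Ma; start of Triassic = 251.902 Ma.
Gap = 358.9 − 251.902 = 106.998 Myr.
Periods wholly inside 358.9–251.902 Ma: Carboniferous (358.9–298.9), Permian (298.9–251.902).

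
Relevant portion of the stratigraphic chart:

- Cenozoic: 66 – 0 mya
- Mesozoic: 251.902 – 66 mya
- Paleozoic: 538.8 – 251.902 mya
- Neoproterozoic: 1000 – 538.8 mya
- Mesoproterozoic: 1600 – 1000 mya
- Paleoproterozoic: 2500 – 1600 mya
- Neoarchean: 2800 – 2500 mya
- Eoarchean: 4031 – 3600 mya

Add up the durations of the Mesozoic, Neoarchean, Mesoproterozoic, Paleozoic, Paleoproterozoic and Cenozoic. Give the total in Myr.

Duration is start − end for each: (251.902 − 66) + (2800 − 2500) + (1600 − 1000) + (538.8 − 251.902) + (2500 − 1600) + (66 − 0).
That is 185.902 + 300 + 600 + 286.898 + 900 + 66, which totals 2338.8 million years.

2338.8 million years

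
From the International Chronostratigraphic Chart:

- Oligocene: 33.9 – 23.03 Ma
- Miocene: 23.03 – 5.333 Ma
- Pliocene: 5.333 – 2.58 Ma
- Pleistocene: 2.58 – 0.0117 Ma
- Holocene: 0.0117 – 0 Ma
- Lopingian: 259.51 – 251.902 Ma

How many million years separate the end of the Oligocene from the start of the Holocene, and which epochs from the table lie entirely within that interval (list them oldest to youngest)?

End of Oligocene = 23.03 Ma; start of Holocene = 0.0117 Ma.
Gap = 23.03 − 0.0117 = 23.0183 Myr.
Epochs wholly inside 23.03–0.0117 Ma: Miocene (23.03–5.333), Pliocene (5.333–2.58), Pleistocene (2.58–0.0117).

23.0183 million years; Miocene, Pliocene, Pleistocene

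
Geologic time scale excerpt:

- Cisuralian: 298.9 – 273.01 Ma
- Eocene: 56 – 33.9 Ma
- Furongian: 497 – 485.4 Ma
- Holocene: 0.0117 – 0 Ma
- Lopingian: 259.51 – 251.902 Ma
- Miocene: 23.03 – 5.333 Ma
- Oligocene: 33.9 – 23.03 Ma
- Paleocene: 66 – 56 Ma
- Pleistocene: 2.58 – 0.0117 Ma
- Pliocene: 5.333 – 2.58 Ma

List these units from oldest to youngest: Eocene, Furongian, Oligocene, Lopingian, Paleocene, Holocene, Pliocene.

Furongian, then Lopingian, then Paleocene, then Eocene, then Oligocene, then Pliocene, then Holocene

Read off each span (Ma): Eocene 56–33.9; Furongian 497–485.4; Oligocene 33.9–23.03; Lopingian 259.51–251.902; Paleocene 66–56; Holocene 0.0117–0; Pliocene 5.333–2.58.
Larger Ma is older, so oldest→youngest is Furongian, Lopingian, Paleocene, Eocene, Oligocene, Pliocene, Holocene.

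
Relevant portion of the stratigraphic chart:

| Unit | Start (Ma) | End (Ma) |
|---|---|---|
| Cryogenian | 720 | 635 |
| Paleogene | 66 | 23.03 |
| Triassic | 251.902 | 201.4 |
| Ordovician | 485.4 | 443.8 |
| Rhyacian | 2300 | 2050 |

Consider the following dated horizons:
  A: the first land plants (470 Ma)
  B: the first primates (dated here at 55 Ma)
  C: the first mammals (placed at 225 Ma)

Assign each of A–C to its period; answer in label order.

A — Ordovician; B — Paleogene; C — Triassic

A: 470 Ma lies in 485.4–443.8 Ma, so Ordovician.
B: 55 Ma lies in 66–23.03 Ma, so Paleogene.
C: 225 Ma lies in 251.902–201.4 Ma, so Triassic.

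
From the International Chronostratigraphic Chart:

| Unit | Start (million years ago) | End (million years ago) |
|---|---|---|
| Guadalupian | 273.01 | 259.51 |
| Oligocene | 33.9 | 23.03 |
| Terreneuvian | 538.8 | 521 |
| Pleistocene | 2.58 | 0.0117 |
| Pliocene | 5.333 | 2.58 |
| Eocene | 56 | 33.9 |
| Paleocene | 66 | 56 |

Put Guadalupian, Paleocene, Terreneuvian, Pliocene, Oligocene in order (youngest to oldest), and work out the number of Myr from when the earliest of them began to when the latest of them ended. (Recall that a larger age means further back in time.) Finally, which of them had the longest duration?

From the excerpt: Guadalupian 273.01–259.51; Paleocene 66–56; Terreneuvian 538.8–521; Pliocene 5.333–2.58; Oligocene 33.9–23.03 (Ma).
Larger Ma is earlier, so the oldest is Terreneuvian and the youngest is Pliocene; youngest to oldest: Pliocene, Oligocene, Paleocene, Guadalupian, Terreneuvian.
Oldest start 538.8 minus youngest end 2.58 gives 536.22 Myr overall.
Individual lengths (start − end): Pliocene 2.753; Paleocene 10; Terreneuvian 17.8; Guadalupian 13.5; Oligocene 10.87. The largest is Terreneuvian at 17.8 Myr.

Pliocene → Oligocene → Paleocene → Guadalupian → Terreneuvian; total span 536.22 Myr; longest is Terreneuvian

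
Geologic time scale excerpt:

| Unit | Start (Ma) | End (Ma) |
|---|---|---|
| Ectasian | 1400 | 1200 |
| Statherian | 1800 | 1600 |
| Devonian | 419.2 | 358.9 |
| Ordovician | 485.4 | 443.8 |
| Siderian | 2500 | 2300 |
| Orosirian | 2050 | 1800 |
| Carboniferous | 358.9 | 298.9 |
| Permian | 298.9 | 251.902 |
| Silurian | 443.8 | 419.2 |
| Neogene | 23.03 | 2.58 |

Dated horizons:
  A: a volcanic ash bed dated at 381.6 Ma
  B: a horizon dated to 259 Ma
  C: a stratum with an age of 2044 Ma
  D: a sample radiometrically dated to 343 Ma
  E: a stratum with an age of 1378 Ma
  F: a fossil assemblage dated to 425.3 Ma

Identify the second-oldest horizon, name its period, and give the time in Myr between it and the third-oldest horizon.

Sorted oldest-first by Ma: C (2044), E (1378), F (425.3), A (381.6), D (343), B (259).
The second oldest is E at 1378 Ma, which lies in 1400–1200 Ma: the Ectasian.
The third oldest is F at 425.3 Ma; separation = |1378 − 425.3| = 952.7 Myr.

E, in the Ectasian; 952.7 million years to F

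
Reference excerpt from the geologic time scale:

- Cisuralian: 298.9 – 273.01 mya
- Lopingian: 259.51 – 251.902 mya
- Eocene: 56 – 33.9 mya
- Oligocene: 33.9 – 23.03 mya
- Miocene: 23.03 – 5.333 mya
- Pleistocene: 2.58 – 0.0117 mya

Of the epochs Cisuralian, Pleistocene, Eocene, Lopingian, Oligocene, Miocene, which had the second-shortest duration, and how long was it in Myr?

Lopingian, 7.608 million years

Durations: Cisuralian 25.89; Pleistocene 2.5683; Eocene 22.1; Lopingian 7.608; Oligocene 10.87; Miocene 17.697 Myr.
Sorted shortest-first: Pleistocene (2.5683), Lopingian (7.608), Oligocene (10.87), Miocene (17.697), Eocene (22.1), Cisuralian (25.89).
The second shortest is Lopingian at 7.608 Myr.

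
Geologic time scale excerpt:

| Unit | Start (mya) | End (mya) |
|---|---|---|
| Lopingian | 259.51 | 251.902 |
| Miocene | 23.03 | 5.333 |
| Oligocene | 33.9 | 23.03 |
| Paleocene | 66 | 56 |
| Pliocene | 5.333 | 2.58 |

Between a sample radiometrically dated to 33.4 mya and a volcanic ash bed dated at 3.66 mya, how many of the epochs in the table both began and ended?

1

33.4 Ma sits inside the Oligocene (33.9–23.03) and 3.66 Ma inside the Pliocene (5.333–2.58); neither of those is wholly between the two dates.
The listed epochs lying completely between them are Miocene — 1 in all.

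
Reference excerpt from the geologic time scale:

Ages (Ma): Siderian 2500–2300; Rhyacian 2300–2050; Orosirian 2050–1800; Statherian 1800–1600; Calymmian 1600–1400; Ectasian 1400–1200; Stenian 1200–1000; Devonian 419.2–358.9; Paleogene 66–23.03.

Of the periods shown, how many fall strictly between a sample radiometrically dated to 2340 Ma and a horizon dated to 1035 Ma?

2340 Ma sits inside the Siderian (2500–2300) and 1035 Ma inside the Stenian (1200–1000); neither of those is wholly between the two dates.
The listed periods lying completely between them are Rhyacian, Orosirian, Statherian, Calymmian, Ectasian — 5 in all.

5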